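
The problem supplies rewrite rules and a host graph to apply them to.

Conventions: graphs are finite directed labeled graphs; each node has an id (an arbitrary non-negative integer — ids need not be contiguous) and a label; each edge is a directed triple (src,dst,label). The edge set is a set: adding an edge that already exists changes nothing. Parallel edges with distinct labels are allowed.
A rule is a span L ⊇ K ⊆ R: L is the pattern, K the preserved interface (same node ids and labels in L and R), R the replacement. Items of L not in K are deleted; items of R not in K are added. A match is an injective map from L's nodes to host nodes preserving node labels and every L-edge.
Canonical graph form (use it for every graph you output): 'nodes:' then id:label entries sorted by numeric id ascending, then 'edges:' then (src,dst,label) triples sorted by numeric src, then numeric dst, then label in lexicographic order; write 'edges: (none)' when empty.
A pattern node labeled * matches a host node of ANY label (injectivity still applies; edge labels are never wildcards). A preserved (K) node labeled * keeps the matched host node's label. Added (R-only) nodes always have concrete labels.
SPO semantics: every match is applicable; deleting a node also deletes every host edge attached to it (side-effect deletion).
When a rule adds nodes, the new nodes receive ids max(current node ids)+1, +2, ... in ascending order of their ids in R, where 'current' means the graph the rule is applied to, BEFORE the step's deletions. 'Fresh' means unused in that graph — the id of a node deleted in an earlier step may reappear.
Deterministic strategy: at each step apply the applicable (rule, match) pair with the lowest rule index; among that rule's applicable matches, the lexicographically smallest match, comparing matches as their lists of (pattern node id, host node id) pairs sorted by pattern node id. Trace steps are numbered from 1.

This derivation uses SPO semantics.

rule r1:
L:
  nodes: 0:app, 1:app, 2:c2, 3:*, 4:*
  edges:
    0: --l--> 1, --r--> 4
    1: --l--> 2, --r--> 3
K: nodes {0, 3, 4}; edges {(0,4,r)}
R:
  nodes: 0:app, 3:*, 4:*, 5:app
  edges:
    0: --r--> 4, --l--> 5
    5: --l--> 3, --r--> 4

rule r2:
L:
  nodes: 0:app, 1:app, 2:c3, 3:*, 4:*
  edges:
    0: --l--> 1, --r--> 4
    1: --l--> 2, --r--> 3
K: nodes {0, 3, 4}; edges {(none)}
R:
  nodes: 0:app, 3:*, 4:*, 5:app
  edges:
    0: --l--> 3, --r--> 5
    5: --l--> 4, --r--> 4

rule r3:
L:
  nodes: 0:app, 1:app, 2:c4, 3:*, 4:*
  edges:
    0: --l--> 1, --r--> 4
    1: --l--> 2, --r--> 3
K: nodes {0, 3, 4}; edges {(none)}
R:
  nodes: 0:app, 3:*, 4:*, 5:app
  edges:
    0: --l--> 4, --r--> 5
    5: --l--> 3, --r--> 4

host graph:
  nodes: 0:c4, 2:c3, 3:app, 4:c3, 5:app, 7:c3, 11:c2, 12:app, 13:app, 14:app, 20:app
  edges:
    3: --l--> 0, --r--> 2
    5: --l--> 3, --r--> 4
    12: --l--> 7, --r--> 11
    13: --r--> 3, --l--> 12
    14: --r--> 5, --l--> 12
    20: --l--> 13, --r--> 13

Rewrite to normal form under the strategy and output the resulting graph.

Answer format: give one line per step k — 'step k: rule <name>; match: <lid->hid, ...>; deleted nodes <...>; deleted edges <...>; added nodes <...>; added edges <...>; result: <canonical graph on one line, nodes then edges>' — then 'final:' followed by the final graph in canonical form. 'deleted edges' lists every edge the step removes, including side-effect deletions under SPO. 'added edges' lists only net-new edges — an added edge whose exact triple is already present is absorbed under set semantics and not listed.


step 1: rule r2; match: 0->13, 1->12, 2->7, 3->11, 4->3; deleted nodes 7, 12; deleted edges (12,7,l); (12,11,r); (13,3,r); (13,12,l); (14,12,l); added nodes 21; added edges (13,11,l); (13,21,r); (21,3,l); (21,3,r); result: nodes: 0:c4, 2:c3, 3:app, 4:c3, 5:app, 11:c2, 13:app, 14:app, 20:app, 21:app edges: (3,0,l); (3,2,r); (5,3,l); (5,4,r); (13,11,l); (13,21,r); (14,5,r); (20,13,l); (20,13,r); (21,3,l); (21,3,r)
step 2: rule r3; match: 0->5, 1->3, 2->0, 3->2, 4->4; deleted nodes 0, 3; deleted edges (3,0,l); (3,2,r); (5,3,l); (5,4,r); (21,3,l); (21,3,r); added nodes 22; added edges (5,4,l); (5,22,r); (22,2,l); (22,4,r); result: nodes: 2:c3, 4:c3, 5:app, 11:c2, 13:app, 14:app, 20:app, 21:app, 22:app edges: (5,4,l); (5,22,r); (13,11,l); (13,21,r); (14,5,r); (20,13,l); (20,13,r); (22,2,l); (22,4,r)
final:
nodes: 2:c3, 4:c3, 5:app, 11:c2, 13:app, 14:app, 20:app, 21:app, 22:app
edges: (5,4,l); (5,22,r); (13,11,l); (13,21,r); (14,5,r); (20,13,l); (20,13,r); (22,2,l); (22,4,r)


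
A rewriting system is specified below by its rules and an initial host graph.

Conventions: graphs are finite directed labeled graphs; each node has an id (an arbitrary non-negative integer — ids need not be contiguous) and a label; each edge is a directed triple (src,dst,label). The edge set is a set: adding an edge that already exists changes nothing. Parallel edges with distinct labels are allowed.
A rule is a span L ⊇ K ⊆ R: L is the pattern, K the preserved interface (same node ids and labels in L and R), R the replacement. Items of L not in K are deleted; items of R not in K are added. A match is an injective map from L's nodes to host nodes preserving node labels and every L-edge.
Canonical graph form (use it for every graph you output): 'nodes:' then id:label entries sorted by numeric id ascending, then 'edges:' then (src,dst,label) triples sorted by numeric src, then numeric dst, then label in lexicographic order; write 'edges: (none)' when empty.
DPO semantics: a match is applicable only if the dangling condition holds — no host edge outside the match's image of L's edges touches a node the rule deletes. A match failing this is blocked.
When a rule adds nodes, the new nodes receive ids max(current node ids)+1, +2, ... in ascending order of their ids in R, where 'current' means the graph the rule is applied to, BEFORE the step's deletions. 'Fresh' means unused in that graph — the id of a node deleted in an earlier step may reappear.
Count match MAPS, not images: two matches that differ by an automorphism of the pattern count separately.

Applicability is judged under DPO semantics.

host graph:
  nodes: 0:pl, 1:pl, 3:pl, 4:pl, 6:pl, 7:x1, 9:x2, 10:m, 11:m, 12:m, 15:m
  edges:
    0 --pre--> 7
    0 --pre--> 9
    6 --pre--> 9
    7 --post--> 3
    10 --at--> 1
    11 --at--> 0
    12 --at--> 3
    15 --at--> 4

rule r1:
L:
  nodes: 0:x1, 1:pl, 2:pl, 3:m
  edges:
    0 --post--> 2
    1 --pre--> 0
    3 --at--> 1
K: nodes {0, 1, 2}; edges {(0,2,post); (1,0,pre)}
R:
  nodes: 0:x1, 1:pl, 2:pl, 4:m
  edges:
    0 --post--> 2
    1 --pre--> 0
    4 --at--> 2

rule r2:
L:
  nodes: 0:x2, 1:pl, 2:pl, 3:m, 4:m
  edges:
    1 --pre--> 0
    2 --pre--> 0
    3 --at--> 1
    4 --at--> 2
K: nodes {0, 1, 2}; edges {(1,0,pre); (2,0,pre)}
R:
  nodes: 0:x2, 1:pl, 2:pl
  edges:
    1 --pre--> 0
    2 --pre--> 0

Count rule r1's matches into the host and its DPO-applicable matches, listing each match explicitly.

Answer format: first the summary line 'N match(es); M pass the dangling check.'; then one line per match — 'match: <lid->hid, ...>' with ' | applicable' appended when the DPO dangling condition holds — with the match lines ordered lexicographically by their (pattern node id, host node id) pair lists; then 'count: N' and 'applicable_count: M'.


1 match(es); 1 pass the dangling check.
match: 0->7, 1->0, 2->3, 3->11 | applicable
count: 1
applicable_count: 1


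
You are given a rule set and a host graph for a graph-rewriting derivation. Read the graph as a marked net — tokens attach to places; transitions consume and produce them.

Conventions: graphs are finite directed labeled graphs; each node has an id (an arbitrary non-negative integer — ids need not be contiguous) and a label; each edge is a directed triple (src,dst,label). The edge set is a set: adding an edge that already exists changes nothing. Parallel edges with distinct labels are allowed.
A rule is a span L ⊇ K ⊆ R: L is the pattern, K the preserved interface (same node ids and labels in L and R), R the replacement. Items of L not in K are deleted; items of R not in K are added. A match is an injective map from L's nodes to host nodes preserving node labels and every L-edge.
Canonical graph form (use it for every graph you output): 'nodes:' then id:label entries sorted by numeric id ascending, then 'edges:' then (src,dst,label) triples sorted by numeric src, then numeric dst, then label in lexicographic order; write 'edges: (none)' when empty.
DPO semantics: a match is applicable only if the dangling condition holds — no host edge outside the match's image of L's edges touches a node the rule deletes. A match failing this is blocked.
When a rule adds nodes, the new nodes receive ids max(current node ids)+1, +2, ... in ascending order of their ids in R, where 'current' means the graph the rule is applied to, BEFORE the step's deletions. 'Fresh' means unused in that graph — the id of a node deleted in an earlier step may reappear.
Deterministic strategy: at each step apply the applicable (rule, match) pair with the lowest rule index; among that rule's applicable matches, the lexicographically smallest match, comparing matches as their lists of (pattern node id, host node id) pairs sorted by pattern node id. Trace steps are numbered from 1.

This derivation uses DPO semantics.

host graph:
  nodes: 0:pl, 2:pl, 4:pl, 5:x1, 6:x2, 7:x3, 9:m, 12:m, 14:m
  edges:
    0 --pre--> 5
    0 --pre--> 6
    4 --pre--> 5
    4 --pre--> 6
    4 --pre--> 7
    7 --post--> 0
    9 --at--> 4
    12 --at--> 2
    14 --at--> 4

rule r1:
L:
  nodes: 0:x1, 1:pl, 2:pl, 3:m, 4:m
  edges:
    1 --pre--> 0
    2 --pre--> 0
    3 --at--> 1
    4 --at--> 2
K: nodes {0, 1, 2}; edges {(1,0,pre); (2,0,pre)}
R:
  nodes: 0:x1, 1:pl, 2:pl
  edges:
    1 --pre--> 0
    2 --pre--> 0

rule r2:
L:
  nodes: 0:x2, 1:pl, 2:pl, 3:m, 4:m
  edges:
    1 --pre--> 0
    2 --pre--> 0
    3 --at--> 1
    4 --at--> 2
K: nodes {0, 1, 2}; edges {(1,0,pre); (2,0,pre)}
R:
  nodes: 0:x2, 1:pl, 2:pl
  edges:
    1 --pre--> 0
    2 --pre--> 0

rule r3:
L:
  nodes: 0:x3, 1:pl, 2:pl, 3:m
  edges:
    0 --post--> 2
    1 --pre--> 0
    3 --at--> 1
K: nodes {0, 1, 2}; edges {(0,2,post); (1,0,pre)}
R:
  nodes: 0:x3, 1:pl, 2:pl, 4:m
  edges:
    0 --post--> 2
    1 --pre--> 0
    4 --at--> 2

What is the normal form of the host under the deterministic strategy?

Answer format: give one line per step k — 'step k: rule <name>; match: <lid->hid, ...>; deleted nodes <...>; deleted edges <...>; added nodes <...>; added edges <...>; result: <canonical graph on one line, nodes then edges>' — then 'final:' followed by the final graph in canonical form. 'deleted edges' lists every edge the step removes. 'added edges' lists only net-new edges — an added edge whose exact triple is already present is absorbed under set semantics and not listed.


step 1: rule r3; match: 0->7, 1->4, 2->0, 3->9; deleted nodes 9; deleted edges (9,4,at); added nodes 15; added edges (15,0,at); result: nodes: 0:pl, 2:pl, 4:pl, 5:x1, 6:x2, 7:x3, 12:m, 14:m, 15:m edges: (0,5,pre); (0,6,pre); (4,5,pre); (4,6,pre); (4,7,pre); (7,0,post); (12,2,at); (14,4,at); (15,0,at)
step 2: rule r1; match: 0->5, 1->0, 2->4, 3->15, 4->14; deleted nodes 14, 15; deleted edges (14,4,at); (15,0,at); added nodes (none); added edges (none); result: nodes: 0:pl, 2:pl, 4:pl, 5:x1, 6:x2, 7:x3, 12:m edges: (0,5,pre); (0,6,pre); (4,5,pre); (4,6,pre); (4,7,pre); (7,0,post); (12,2,at)
final:
nodes: 0:pl, 2:pl, 4:pl, 5:x1, 6:x2, 7:x3, 12:m
edges: (0,5,pre); (0,6,pre); (4,5,pre); (4,6,pre); (4,7,pre); (7,0,post); (12,2,at)


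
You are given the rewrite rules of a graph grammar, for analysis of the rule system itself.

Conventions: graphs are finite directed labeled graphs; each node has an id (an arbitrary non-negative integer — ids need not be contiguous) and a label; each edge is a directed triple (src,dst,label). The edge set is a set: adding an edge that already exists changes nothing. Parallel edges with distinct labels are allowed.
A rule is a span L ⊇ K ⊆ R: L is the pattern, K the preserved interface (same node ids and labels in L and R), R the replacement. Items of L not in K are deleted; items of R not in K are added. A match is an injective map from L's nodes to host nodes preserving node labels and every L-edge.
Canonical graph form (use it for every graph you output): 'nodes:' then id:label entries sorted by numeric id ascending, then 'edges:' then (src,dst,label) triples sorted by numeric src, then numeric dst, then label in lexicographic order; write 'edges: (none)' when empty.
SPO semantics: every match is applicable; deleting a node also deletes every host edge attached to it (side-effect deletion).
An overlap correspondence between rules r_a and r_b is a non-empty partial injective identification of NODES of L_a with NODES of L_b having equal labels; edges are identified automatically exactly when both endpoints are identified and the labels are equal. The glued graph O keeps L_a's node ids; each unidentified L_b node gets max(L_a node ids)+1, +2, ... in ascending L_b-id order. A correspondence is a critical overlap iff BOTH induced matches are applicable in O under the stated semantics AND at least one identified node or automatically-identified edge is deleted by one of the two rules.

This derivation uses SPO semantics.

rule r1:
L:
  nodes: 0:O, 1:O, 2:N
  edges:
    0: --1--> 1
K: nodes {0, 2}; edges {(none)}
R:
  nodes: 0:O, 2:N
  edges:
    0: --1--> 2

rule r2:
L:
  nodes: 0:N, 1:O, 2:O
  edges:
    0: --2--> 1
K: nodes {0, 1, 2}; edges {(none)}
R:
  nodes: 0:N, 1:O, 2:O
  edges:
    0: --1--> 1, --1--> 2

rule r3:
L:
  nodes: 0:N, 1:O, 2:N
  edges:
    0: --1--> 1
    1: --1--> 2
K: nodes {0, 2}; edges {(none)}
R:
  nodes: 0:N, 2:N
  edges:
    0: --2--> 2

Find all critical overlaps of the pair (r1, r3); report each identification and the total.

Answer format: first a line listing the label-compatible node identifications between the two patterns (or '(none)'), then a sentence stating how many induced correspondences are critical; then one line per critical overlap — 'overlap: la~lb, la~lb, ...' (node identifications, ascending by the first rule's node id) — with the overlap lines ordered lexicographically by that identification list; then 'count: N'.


label-compatible node identifications between L(r1) and L(r3): 0~1, 1~1, 2~0, 2~2
6 of the induced correspondences are critical overlaps of r1 and r3.
overlap: 0~1
overlap: 0~1, 2~0
overlap: 0~1, 2~2
overlap: 1~1
overlap: 1~1, 2~0
overlap: 1~1, 2~2
count: 6


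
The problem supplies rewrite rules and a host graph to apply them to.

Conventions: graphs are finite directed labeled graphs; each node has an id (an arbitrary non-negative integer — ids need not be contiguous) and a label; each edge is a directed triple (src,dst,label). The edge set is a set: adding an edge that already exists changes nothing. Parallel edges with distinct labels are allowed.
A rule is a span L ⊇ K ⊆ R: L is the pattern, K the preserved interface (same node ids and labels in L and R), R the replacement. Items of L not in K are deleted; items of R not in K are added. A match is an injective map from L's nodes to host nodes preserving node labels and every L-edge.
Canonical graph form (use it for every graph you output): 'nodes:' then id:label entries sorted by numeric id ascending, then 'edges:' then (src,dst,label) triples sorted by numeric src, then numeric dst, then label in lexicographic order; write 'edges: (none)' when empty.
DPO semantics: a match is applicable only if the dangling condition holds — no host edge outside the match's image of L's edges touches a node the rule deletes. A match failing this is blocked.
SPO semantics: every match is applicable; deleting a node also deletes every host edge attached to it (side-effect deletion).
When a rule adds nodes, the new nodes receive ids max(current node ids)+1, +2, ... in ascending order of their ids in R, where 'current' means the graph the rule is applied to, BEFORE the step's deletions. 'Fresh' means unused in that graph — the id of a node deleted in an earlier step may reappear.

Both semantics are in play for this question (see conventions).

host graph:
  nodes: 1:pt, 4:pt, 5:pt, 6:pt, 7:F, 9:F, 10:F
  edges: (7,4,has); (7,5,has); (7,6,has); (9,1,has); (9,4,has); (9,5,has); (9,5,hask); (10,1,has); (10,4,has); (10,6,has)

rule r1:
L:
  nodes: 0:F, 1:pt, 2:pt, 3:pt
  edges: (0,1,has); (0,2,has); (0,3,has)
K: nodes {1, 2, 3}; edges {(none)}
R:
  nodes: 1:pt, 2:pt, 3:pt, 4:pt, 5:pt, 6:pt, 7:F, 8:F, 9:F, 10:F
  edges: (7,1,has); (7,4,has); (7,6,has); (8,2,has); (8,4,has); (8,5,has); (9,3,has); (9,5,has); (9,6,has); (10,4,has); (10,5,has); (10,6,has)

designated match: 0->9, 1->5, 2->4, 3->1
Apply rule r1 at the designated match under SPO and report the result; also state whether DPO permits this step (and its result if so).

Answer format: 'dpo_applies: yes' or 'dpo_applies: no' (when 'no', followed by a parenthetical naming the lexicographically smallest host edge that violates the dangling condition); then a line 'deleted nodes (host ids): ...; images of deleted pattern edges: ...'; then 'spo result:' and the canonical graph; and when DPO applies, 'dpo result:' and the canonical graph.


dpo_applies: no
(the rule deletes node 9, which keeps host edge (9,5,hask) outside the match image — the dangling condition fails, DPO blocks; SPO proceeds and side-deletes such edges)
deleted nodes (host ids): 9; images of deleted pattern edges: (9,1,has); (9,4,has); (9,5,has)
spo result:
nodes: 1:pt, 4:pt, 5:pt, 6:pt, 7:F, 10:F, 11:pt, 12:pt, 13:pt, 14:F, 15:F, 16:F, 17:F
edges: (7,4,has); (7,5,has); (7,6,has); (10,1,has); (10,4,has); (10,6,has); (14,5,has); (14,11,has); (14,13,has); (15,4,has); (15,11,has); (15,12,has); (16,1,has); (16,12,has); (16,13,has); (17,11,has); (17,12,has); (17,13,has)


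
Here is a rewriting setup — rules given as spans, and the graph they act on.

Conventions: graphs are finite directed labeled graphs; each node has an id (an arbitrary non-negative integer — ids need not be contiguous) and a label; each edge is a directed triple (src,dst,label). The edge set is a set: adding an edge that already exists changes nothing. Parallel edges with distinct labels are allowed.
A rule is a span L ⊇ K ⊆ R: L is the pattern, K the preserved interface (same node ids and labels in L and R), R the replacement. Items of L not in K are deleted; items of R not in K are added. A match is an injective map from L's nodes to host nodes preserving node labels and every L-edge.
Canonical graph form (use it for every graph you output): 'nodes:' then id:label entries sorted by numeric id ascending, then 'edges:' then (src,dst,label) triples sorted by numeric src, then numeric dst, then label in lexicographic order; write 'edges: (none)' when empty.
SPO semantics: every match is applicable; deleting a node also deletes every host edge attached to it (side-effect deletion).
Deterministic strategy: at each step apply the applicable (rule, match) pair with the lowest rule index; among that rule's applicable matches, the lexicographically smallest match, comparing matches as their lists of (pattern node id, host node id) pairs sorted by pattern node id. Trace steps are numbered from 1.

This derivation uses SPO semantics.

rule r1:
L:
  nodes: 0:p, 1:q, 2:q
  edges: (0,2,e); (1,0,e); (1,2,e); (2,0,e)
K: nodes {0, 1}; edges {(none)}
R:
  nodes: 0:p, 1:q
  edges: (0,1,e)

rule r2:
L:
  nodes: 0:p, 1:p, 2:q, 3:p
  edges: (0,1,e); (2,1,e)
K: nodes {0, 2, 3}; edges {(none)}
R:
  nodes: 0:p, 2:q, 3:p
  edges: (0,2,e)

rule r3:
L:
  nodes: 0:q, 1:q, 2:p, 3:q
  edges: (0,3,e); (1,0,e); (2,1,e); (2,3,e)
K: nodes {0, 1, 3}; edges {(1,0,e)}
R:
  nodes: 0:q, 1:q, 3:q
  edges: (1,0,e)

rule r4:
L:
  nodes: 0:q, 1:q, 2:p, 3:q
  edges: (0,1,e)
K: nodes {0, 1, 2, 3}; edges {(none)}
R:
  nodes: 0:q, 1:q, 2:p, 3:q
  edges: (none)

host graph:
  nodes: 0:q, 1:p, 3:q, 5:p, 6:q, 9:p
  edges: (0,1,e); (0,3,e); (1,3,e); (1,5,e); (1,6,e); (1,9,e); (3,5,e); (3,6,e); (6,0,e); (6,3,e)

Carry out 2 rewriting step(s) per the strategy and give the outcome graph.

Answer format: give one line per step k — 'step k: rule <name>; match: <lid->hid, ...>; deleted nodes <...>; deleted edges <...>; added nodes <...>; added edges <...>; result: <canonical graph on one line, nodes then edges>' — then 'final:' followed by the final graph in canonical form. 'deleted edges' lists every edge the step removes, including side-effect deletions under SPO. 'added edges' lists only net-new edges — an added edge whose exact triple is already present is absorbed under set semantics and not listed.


step 1: rule r2; match: 0->1, 1->5, 2->3, 3->9; deleted nodes 5; deleted edges (1,5,e); (3,5,e); added nodes (none); added edges (none); result: nodes: 0:q, 1:p, 3:q, 6:q, 9:p edges: (0,1,e); (0,3,e); (1,3,e); (1,6,e); (1,9,e); (3,6,e); (6,0,e); (6,3,e)
step 2: rule r3; match: 0->0, 1->6, 2->1, 3->3; deleted nodes 1; deleted edges (0,1,e); (0,3,e); (1,3,e); (1,6,e); (1,9,e); added nodes (none); added edges (none); result: nodes: 0:q, 3:q, 6:q, 9:p edges: (3,6,e); (6,0,e); (6,3,e)
final:
nodes: 0:q, 3:q, 6:q, 9:p
edges: (3,6,e); (6,0,e); (6,3,e)


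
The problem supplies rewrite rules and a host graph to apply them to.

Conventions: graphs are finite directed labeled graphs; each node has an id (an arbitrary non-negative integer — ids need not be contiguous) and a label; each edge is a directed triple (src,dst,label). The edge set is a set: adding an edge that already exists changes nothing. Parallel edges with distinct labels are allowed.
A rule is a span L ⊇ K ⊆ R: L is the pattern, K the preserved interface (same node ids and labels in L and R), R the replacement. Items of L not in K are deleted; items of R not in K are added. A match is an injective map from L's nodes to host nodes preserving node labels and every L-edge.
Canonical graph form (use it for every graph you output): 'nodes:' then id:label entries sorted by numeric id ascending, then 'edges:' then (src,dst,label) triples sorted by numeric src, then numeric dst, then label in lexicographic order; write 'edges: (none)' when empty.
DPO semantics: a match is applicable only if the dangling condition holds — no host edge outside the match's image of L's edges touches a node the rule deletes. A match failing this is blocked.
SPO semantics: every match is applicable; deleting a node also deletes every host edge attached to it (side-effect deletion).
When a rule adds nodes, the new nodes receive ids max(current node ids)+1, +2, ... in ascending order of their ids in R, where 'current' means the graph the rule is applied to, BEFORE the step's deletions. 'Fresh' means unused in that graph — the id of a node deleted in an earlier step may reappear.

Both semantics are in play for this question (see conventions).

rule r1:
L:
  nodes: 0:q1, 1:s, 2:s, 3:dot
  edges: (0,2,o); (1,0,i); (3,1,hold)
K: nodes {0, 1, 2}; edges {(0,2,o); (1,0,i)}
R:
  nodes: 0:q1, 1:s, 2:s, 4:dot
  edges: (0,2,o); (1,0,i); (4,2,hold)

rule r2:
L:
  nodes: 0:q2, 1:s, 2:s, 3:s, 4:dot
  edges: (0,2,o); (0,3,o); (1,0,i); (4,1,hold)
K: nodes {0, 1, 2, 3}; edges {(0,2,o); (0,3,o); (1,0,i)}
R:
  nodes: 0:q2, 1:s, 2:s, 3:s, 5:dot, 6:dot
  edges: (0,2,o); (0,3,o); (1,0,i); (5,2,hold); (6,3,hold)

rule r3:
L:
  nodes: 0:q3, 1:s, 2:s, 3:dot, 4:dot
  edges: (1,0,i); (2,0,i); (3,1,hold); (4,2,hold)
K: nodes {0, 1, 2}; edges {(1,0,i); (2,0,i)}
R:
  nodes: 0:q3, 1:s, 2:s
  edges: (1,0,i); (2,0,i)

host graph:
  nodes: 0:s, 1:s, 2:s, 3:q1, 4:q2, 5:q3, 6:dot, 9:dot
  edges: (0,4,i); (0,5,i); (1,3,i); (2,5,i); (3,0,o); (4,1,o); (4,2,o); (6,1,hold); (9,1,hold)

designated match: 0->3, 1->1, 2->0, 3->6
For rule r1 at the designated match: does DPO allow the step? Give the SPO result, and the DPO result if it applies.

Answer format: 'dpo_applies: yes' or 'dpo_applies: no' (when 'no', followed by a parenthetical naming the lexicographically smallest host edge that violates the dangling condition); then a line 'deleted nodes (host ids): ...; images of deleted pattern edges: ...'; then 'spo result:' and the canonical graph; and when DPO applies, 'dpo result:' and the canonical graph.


dpo_applies: yes
deleted nodes (host ids): 6; images of deleted pattern edges: (6,1,hold)
spo result:
nodes: 0:s, 1:s, 2:s, 3:q1, 4:q2, 5:q3, 9:dot, 10:dot
edges: (0,4,i); (0,5,i); (1,3,i); (2,5,i); (3,0,o); (4,1,o); (4,2,o); (9,1,hold); (10,0,hold)
dpo result:
nodes: 0:s, 1:s, 2:s, 3:q1, 4:q2, 5:q3, 9:dot, 10:dot
edges: (0,4,i); (0,5,i); (1,3,i); (2,5,i); (3,0,o); (4,1,o); (4,2,o); (9,1,hold); (10,0,hold)


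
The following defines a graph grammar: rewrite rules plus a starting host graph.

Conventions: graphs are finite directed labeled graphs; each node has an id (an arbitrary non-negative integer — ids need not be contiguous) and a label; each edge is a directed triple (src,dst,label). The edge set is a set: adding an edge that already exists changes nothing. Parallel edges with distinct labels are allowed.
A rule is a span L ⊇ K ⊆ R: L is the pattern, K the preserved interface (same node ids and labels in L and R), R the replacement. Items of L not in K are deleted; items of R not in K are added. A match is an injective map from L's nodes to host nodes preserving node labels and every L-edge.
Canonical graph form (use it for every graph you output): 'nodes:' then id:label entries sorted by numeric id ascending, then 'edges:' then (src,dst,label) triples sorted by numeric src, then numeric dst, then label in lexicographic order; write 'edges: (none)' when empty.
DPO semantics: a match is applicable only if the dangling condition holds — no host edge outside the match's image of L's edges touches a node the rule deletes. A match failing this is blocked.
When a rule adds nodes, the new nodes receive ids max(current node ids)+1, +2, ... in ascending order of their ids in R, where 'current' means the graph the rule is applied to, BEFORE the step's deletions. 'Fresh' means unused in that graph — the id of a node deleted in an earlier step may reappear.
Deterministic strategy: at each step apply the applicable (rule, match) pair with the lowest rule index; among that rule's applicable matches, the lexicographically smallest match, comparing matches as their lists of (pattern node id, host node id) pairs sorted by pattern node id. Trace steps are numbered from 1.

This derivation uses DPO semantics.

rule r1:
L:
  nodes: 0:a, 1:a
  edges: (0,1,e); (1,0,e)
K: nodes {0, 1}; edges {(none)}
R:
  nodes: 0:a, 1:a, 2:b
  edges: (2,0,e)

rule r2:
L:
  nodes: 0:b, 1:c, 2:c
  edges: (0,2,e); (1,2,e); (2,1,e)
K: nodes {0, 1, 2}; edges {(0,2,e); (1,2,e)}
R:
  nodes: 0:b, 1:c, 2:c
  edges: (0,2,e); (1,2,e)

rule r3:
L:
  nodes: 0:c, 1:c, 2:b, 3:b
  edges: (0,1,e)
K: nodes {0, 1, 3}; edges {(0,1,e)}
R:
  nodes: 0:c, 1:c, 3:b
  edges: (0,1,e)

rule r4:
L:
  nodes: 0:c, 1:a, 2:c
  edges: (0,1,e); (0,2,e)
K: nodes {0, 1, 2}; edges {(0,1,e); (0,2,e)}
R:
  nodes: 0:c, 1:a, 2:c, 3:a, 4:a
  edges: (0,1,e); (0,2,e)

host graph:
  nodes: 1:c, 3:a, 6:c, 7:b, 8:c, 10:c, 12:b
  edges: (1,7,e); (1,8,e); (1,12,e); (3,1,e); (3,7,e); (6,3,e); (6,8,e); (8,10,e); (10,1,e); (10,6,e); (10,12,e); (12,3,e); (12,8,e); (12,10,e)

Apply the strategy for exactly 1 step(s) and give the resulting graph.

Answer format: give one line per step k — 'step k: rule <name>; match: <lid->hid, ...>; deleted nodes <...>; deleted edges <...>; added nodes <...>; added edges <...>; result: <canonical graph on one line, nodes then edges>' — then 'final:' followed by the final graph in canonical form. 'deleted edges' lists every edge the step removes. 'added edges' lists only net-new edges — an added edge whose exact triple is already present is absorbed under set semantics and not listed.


step 1: rule r4; match: 0->6, 1->3, 2->8; deleted nodes (none); deleted edges (none); added nodes 13, 14; added edges (none); result: nodes: 1:c, 3:a, 6:c, 7:b, 8:c, 10:c, 12:b, 13:a, 14:a edges: (1,7,e); (1,8,e); (1,12,e); (3,1,e); (3,7,e); (6,3,e); (6,8,e); (8,10,e); (10,1,e); (10,6,e); (10,12,e); (12,3,e); (12,8,e); (12,10,e)
final:
nodes: 1:c, 3:a, 6:c, 7:b, 8:c, 10:c, 12:b, 13:a, 14:a
edges: (1,7,e); (1,8,e); (1,12,e); (3,1,e); (3,7,e); (6,3,e); (6,8,e); (8,10,e); (10,1,e); (10,6,e); (10,12,e); (12,3,e); (12,8,e); (12,10,e)


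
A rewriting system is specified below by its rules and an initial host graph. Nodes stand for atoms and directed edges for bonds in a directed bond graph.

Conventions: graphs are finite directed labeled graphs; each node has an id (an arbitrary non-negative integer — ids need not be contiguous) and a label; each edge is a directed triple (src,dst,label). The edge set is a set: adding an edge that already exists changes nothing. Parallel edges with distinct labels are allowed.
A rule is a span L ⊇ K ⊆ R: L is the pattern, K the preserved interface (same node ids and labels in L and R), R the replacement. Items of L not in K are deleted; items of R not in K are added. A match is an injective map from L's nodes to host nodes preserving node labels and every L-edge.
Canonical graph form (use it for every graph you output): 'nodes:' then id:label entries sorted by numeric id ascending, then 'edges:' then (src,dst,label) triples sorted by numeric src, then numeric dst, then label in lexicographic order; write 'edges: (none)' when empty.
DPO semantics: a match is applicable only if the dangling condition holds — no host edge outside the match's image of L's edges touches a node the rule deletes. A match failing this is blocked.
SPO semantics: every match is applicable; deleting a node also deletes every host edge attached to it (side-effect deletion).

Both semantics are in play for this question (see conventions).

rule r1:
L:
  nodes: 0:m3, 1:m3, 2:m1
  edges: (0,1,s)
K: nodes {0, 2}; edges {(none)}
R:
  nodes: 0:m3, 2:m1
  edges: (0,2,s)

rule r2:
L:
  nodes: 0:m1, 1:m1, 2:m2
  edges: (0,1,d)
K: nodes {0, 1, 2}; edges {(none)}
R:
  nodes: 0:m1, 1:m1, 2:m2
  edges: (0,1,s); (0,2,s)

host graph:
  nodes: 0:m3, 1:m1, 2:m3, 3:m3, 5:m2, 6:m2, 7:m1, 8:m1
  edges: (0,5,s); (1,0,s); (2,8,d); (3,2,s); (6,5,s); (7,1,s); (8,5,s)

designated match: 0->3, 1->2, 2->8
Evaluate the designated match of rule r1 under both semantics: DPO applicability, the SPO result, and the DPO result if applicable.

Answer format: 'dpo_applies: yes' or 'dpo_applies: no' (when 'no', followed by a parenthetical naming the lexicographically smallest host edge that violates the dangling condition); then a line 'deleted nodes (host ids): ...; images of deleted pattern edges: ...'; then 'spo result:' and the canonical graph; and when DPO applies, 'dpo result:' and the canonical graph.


dpo_applies: no
(the rule deletes node 2, which keeps host edge (2,8,d) outside the match image — the dangling condition fails, DPO blocks; SPO proceeds and side-deletes such edges)
deleted nodes (host ids): 2; images of deleted pattern edges: (3,2,s)
spo result:
nodes: 0:m3, 1:m1, 3:m3, 5:m2, 6:m2, 7:m1, 8:m1
edges: (0,5,s); (1,0,s); (3,8,s); (6,5,s); (7,1,s); (8,5,s)


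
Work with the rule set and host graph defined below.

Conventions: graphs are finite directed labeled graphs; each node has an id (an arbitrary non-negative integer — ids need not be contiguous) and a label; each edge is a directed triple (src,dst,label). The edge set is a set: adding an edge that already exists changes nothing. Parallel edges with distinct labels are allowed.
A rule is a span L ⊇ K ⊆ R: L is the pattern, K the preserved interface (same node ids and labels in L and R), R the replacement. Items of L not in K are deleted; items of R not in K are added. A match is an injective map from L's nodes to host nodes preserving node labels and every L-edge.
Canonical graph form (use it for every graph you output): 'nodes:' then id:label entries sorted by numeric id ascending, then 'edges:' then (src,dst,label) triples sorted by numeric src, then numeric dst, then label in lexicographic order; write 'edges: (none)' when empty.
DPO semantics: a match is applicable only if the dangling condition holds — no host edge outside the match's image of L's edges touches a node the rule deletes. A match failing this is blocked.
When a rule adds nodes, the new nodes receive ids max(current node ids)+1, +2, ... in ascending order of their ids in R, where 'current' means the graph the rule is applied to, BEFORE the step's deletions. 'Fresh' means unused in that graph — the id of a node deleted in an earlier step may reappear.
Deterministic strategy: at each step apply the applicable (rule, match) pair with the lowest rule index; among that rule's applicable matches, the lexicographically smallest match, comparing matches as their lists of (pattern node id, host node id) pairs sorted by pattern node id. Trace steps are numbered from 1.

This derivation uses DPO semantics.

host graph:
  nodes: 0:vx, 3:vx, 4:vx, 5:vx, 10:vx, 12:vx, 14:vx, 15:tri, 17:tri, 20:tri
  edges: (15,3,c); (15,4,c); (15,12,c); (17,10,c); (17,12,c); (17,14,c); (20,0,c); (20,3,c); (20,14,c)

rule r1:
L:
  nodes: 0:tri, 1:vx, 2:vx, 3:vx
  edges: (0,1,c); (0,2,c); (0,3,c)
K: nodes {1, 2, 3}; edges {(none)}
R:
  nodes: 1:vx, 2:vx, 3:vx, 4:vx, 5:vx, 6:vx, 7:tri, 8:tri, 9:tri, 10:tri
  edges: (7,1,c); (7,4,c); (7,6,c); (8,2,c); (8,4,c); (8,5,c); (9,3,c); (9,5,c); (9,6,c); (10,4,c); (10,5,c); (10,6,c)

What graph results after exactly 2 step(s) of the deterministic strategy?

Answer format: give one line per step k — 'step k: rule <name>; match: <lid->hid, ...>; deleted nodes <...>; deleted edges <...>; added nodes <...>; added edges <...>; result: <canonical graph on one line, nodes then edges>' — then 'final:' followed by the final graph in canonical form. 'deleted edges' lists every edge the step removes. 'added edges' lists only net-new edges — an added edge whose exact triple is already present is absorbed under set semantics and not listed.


step 1: rule r1; match: 0->15, 1->3, 2->4, 3->12; deleted nodes 15; deleted edges (15,3,c); (15,4,c); (15,12,c); added nodes 21, 22, 23, 24, 25, 26, 27; added edges (24,3,c); (24,21,c); (24,23,c); (25,4,c); (25,21,c); (25,22,c); (26,12,c); (26,22,c); (26,23,c); (27,21,c); (27,22,c); (27,23,c); result: nodes: 0:vx, 3:vx, 4:vx, 5:vx, 10:vx, 12:vx, 14:vx, 17:tri, 20:tri, 21:vx, 22:vx, 23:vx, 24:tri, 25:tri, 26:tri, 27:tri edges: (17,10,c); (17,12,c); (17,14,c); (20,0,c); (20,3,c); (20,14,c); (24,3,c); (24,21,c); (24,23,c); (25,4,c); (25,21,c); (25,22,c); (26,12,c); (26,22,c); (26,23,c); (27,21,c); (27,22,c); (27,23,c)
step 2: rule r1; match: 0->17, 1->10, 2->12, 3->14; deleted nodes 17; deleted edges (17,10,c); (17,12,c); (17,14,c); added nodes 28, 29, 30, 31, 32, 33, 34; added edges (31,10,c); (31,28,c); (31,30,c); (32,12,c); (32,28,c); (32,29,c); (33,14,c); (33,29,c); (33,30,c); (34,28,c); (34,29,c); (34,30,c); result: nodes: 0:vx, 3:vx, 4:vx, 5:vx, 10:vx, 12:vx, 14:vx, 20:tri, 21:vx, 22:vx, 23:vx, 24:tri, 25:tri, 26:tri, 27:tri, 28:vx, 29:vx, 30:vx, 31:tri, 32:tri, 33:tri, 34:tri edges: (20,0,c); (20,3,c); (20,14,c); (24,3,c); (24,21,c); (24,23,c); (25,4,c); (25,21,c); (25,22,c); (26,12,c); (26,22,c); (26,23,c); (27,21,c); (27,22,c); (27,23,c); (31,10,c); (31,28,c); (31,30,c); (32,12,c); (32,28,c); (32,29,c); (33,14,c); (33,29,c); (33,30,c); (34,28,c); (34,29,c); (34,30,c)
final:
nodes: 0:vx, 3:vx, 4:vx, 5:vx, 10:vx, 12:vx, 14:vx, 20:tri, 21:vx, 22:vx, 23:vx, 24:tri, 25:tri, 26:tri, 27:tri, 28:vx, 29:vx, 30:vx, 31:tri, 32:tri, 33:tri, 34:tri
edges: (20,0,c); (20,3,c); (20,14,c); (24,3,c); (24,21,c); (24,23,c); (25,4,c); (25,21,c); (25,22,c); (26,12,c); (26,22,c); (26,23,c); (27,21,c); (27,22,c); (27,23,c); (31,10,c); (31,28,c); (31,30,c); (32,12,c); (32,28,c); (32,29,c); (33,14,c); (33,29,c); (33,30,c); (34,28,c); (34,29,c); (34,30,c)


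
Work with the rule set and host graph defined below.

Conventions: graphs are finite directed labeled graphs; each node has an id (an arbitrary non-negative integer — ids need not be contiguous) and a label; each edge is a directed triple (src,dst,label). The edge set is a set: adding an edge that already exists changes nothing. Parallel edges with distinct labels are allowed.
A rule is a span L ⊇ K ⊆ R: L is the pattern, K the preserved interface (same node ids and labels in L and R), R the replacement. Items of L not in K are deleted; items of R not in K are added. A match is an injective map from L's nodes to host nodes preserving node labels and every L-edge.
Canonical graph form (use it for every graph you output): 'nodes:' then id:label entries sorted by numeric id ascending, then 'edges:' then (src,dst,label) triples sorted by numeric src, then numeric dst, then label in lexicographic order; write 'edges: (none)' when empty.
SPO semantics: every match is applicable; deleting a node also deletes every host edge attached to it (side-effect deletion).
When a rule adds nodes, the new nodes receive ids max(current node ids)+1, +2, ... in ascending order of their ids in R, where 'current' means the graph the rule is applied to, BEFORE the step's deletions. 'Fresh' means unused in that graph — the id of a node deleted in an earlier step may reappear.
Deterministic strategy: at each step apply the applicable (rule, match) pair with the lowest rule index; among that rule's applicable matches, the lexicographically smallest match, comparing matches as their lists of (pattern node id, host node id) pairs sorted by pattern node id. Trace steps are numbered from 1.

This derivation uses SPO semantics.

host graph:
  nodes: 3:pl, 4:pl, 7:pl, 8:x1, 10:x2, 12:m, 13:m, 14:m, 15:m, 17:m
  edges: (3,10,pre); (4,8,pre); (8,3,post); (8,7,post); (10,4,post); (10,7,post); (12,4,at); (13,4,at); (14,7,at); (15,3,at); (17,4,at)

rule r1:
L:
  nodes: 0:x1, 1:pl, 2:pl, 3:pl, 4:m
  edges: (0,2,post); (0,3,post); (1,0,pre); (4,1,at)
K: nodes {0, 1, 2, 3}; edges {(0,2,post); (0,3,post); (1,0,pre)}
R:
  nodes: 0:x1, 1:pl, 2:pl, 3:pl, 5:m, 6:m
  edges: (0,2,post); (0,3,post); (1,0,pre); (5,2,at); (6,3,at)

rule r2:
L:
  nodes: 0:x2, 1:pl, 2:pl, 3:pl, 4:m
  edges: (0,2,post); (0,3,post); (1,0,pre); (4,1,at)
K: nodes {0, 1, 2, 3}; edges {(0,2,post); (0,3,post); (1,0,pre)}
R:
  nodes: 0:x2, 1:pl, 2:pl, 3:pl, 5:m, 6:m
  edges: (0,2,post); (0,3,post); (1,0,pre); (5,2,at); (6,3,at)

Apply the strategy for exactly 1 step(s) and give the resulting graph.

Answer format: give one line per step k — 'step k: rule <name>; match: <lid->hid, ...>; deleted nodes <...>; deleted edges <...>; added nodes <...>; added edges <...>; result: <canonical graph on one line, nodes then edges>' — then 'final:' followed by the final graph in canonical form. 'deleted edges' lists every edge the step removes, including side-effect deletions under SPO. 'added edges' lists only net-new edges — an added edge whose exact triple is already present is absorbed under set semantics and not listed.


step 1: rule r1; match: 0->8, 1->4, 2->3, 3->7, 4->12; deleted nodes 12; deleted edges (12,4,at); added nodes 18, 19; added edges (18,3,at); (19,7,at); result: nodes: 3:pl, 4:pl, 7:pl, 8:x1, 10:x2, 13:m, 14:m, 15:m, 17:m, 18:m, 19:m edges: (3,10,pre); (4,8,pre); (8,3,post); (8,7,post); (10,4,post); (10,7,post); (13,4,at); (14,7,at); (15,3,at); (17,4,at); (18,3,at); (19,7,at)
final:
nodes: 3:pl, 4:pl, 7:pl, 8:x1, 10:x2, 13:m, 14:m, 15:m, 17:m, 18:m, 19:m
edges: (3,10,pre); (4,8,pre); (8,3,post); (8,7,post); (10,4,post); (10,7,post); (13,4,at); (14,7,at); (15,3,at); (17,4,at); (18,3,at); (19,7,at)


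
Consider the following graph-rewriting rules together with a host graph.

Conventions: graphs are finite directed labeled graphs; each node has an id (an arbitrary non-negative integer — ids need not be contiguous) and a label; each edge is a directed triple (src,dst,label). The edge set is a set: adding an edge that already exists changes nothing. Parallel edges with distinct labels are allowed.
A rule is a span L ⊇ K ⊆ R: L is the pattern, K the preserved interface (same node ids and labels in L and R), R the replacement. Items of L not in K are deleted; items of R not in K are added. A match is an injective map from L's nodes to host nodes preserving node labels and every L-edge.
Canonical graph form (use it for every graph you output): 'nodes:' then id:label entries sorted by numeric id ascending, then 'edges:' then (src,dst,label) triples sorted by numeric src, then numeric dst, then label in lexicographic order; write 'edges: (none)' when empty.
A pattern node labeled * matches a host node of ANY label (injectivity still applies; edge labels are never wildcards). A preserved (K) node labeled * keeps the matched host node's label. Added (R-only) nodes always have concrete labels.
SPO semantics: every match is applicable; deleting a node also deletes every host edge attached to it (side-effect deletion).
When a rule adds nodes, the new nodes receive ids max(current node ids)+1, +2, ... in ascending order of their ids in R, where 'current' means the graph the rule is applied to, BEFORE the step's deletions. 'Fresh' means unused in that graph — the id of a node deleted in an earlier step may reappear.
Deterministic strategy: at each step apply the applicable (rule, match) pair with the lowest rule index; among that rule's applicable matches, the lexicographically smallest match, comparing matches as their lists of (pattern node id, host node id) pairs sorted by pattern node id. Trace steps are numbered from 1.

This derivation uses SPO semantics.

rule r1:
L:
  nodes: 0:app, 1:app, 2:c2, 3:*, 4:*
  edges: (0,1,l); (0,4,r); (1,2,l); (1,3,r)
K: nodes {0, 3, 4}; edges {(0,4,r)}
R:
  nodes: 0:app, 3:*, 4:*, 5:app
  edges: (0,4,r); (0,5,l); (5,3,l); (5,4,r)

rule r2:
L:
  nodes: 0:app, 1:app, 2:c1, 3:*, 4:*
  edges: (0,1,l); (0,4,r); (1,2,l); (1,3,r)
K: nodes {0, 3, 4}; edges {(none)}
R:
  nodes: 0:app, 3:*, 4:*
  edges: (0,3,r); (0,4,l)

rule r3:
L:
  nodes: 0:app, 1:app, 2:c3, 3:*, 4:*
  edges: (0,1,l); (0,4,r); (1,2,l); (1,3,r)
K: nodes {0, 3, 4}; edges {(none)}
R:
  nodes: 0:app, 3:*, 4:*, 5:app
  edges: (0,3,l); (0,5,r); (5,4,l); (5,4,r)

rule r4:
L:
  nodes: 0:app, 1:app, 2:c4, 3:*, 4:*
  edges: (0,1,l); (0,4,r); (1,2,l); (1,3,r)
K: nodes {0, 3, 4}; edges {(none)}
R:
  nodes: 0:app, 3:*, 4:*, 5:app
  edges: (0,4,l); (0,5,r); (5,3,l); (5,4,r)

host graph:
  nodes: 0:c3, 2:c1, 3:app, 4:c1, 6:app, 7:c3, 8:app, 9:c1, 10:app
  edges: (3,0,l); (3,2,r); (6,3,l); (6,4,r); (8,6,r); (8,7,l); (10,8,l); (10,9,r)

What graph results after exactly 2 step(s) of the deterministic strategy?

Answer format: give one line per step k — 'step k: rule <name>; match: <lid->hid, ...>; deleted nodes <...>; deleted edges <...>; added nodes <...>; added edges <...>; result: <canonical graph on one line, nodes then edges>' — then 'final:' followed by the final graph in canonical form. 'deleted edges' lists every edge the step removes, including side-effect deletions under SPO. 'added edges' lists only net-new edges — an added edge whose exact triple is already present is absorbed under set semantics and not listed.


step 1: rule r3; match: 0->6, 1->3, 2->0, 3->2, 4->4; deleted nodes 0, 3; deleted edges (3,0,l); (3,2,r); (6,3,l); (6,4,r); added nodes 11; added edges (6,2,l); (6,11,r); (11,4,l); (11,4,r); result: nodes: 2:c1, 4:c1, 6:app, 7:c3, 8:app, 9:c1, 10:app, 11:app edges: (6,2,l); (6,11,r); (8,6,r); (8,7,l); (10,8,l); (10,9,r); (11,4,l); (11,4,r)
step 2: rule r3; match: 0->10, 1->8, 2->7, 3->6, 4->9; deleted nodes 7, 8; deleted edges (8,6,r); (8,7,l); (10,8,l); (10,9,r); added nodes 12; added edges (10,6,l); (10,12,r); (12,9,l); (12,9,r); result: nodes: 2:c1, 4:c1, 6:app, 9:c1, 10:app, 11:app, 12:app edges: (6,2,l); (6,11,r); (10,6,l); (10,12,r); (11,4,l); (11,4,r); (12,9,l); (12,9,r)
final:
nodes: 2:c1, 4:c1, 6:app, 9:c1, 10:app, 11:app, 12:app
edges: (6,2,l); (6,11,r); (10,6,l); (10,12,r); (11,4,l); (11,4,r); (12,9,l); (12,9,r)
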